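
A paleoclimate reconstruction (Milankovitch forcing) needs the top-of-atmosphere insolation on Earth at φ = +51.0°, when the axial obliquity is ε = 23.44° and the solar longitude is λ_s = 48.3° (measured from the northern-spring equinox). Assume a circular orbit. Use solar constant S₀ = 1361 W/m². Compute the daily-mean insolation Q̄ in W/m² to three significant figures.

Q̄ ≈ 437 W/m²

Solar declination: sin δ = sin ε · sin λ_s = sin 23.44° × sin 48.3° = 0.29700, so δ = +17.278°.
cos H₀ = −tan(+51.0°) tan(+17.278°) = -0.3841, H₀ = 1.9650 rad.
Bracket: H₀ sin φ sin δ + cos φ cos δ sin H₀ = 1.9650×0.77715×0.29700 + 0.62932×0.95488×0.92329 = 0.453549 + 0.554828 = 1.008377.
Q̄ = (S₀/π) × [bracket] = (1361/π) × 1.008377 = 436.8 W/m².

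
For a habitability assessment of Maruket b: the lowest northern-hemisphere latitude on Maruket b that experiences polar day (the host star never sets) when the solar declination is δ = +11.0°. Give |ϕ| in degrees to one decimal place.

|ϕ| = 79.0°

Polar day requires cos h₀ = −tan ϕ tan δ ≤ −1, i.e. tan ϕ tan δ ≥ 1.
The boundary is |tan ϕ| · |tan δ| = 1, so |ϕ| = 90° − |δ| = 90° − 11.0° = 79.0° in the northern hemisphere.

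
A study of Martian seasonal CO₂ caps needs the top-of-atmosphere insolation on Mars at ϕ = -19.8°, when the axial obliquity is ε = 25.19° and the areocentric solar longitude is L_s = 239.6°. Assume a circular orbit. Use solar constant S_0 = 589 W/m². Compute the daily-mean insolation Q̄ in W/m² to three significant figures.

sin δ = sin 25.19° × sin 239.6° = -0.36710, so δ = -21.537°.
cos h₀ = −tan(-19.8°) tan(-21.537°) = -0.1421, h₀ = 1.7134 rad.
Bracket: h₀ sin ϕ sin δ + cos ϕ cos δ sin h₀ = 1.7134×-0.33874×-0.36710 + 0.94088×0.93018×0.98985 = 0.213064 + 0.866305 = 1.079369.
Q̄ = (S_0/π) × [bracket] = (589/π) × 1.079369 = 202.4 W/m².

Q̄ ≈ 202 W/m²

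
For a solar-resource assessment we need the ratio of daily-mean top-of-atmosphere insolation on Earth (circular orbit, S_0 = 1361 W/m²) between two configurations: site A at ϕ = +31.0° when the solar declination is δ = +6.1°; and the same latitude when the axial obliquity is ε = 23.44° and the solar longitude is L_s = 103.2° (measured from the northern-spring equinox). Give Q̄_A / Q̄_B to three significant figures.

Q̄_A / Q̄_B ≈ 0.833

— Configuration A (ϕ=+31.0°):
cos h₀ = −tan(+31.0°) tan(+6.100°) = -0.0642, h₀ = 1.6351 rad.
Bracket: h₀ sin ϕ sin δ + cos ϕ cos δ sin h₀ = 1.6351×0.51504×0.10626 + 0.85717×0.99434×0.99794 = 0.089486 + 0.850563 = 0.940049.
Q̄ = (S_0/π) × [bracket] = (1361/π) × 0.940049 = 407.25 W/m².
— Configuration B (ϕ=+31.0°):
Solar declination: sin δ = sin ε · sin L_s = sin 23.44° × sin 103.2° = 0.38728, so δ = +22.785°.
cos h₀ = −tan(+31.0°) tan(+22.785°) = -0.2524, h₀ = 1.8260 rad.
Bracket: h₀ sin ϕ sin δ + cos ϕ cos δ sin h₀ = 1.8260×0.51504×0.38728 + 0.85717×0.92196×0.96762 = 0.364223 + 0.764687 = 1.128910.
Q̄ = (S_0/π) × [bracket] = (1361/π) × 1.128910 = 489.07 W/m².
Ratio Q̄_A / Q̄_B = 407.25 / 489.07 = 0.8327.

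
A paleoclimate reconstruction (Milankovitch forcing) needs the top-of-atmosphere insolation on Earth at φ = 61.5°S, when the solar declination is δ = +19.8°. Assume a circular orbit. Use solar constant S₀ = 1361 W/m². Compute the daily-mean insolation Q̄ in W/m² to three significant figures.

Q̄ ≈ 36.5 W/m²

cos H₀ = −tan(-61.5°) tan(+19.800°) = 0.6631, H₀ = 0.8459 rad.
Bracket: H₀ sin φ sin δ + cos φ cos δ sin H₀ = 0.8459×-0.87882×0.33874 + 0.47716×0.94088×0.74855 = -0.251817 + 0.336062 = 0.084245.
Q̄ = (S₀/π) × [bracket] = (1361/π) × 0.084245 = 36.50 W/m².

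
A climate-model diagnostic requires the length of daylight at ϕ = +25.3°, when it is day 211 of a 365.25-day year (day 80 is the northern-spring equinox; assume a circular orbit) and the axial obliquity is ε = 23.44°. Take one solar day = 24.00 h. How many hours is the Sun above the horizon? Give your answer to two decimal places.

Solar longitude: L_s = 360° × (211 − 80)/365.25 = 129.117°.
sin δ = sin 23.44° × sin 129.117° = 0.30863, so δ = +17.977°.
cos h₀ = −tan ϕ · tan δ = −tan(+25.3°) × tan(+17.977°) = -0.1534, so h₀ = 1.7248 rad = 98.82°.
Daylight = 2h₀/(2π) × 24.00 h = (1.7248/π) × 24.00 = 13.18 h.

13.18 h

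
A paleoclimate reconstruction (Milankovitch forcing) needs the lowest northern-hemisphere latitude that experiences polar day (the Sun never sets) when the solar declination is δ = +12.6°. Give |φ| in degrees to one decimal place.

|φ| = 77.4°

Polar day requires cos H₀ = −tan φ tan δ ≤ −1, i.e. tan φ tan δ ≥ 1.
The boundary is |tan φ| · |tan δ| = 1, so |φ| = 90° − |δ| = 90° − 12.6° = 77.4° in the northern hemisphere.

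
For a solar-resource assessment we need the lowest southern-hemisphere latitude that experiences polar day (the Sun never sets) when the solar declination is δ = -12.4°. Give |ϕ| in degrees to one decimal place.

Polar day requires cos h₀ = −tan ϕ tan δ ≤ −1, i.e. tan ϕ tan δ ≥ 1.
The boundary is |tan ϕ| · |tan δ| = 1, so |ϕ| = 90° − |δ| = 90° − 12.4° = 77.6° in the southern hemisphere.

|ϕ| = 77.6°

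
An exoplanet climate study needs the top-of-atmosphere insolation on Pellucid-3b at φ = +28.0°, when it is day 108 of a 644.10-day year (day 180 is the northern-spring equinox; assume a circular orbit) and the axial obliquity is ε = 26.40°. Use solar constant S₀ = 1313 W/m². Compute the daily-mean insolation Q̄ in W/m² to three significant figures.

Q̄ ≈ 269 W/m²

Solar longitude: λ_s = 360° × (108 − 180)/644.10 = -40.242°, i.e. -40.242° + 360° = 319.758°.
sin δ = sin 26.40° × sin 319.758° = -0.28724, so δ = -16.693°.
cos H₀ = −tan(+28.0°) tan(-16.693°) = 0.1594, H₀ = 1.4107 rad.
Bracket: H₀ sin φ sin δ + cos φ cos δ sin H₀ = 1.4107×0.46947×-0.28724 + 0.88295×0.95786×0.98721 = -0.190234 + 0.834925 = 0.644691.
Q̄ = (S₀/π) × [bracket] = (1313/π) × 0.644691 = 269.4 W/m².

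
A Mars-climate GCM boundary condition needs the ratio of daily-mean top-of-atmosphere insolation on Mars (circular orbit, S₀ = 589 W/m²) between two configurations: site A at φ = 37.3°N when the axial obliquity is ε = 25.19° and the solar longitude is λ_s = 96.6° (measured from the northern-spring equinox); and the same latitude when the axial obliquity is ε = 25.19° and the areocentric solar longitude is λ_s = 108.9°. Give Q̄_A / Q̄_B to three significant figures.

— Configuration A (φ=+37.3°):
Solar declination: sin δ = sin ε · sin λ_s = sin 25.19° × sin 96.6° = 0.42280, so δ = +25.012°.
cos H₀ = −tan(+37.3°) tan(+25.012°) = -0.3554, H₀ = 1.9342 rad.
Bracket: H₀ sin φ sin δ + cos φ cos δ sin H₀ = 1.9342×0.60599×0.42280 + 0.79547×0.90622×0.93471 = 0.495566 + 0.673805 = 1.169371.
Q̄ = (S₀/π) × [bracket] = (589/π) × 1.169371 = 219.24 W/m².
— Configuration B (φ=+37.3°):
sin δ = sin 25.19° × sin 108.9° = 0.40267, so δ = +23.745°.
cos H₀ = −tan(+37.3°) tan(+23.745°) = -0.3351, H₀ = 1.9125 rad.
Bracket: H₀ sin φ sin δ + cos φ cos δ sin H₀ = 1.9125×0.60599×0.40267 + 0.79547×0.91534×0.94217 = 0.466677 + 0.686018 = 1.152695.
Q̄ = (S₀/π) × [bracket] = (589/π) × 1.152695 = 216.11 W/m².
Ratio Q̄_A / Q̄_B = 219.24 / 216.11 = 1.014.

Q̄_A / Q̄_B ≈ 1.01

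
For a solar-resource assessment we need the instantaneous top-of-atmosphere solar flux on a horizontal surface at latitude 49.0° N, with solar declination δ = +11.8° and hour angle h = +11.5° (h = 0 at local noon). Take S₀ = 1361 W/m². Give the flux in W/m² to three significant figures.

1.07e+03 W/m²

cos θ_z = sin φ sin δ + cos φ cos δ cos h = 0.154335 + 0.629303 = 0.783638.
Flux = S₀ · cos θ_z = 1361 × 0.783638 = 1067 W/m².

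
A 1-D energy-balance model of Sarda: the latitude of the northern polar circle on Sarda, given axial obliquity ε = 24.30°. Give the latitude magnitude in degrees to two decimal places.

The polar circle is the lowest latitude that experiences at least one full rotation of continuous daylight at the northern-summer solstice; it lies at |ϕ| = 90° − ε = 90° − 24.30° = 65.70°.

65.70°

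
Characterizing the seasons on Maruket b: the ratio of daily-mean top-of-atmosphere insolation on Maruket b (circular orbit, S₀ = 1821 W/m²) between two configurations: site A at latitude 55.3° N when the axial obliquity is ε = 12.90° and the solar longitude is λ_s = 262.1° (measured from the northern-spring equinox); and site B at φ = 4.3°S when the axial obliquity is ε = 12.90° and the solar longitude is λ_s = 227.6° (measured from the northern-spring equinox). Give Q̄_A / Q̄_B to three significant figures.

Q̄_A / Q̄_B ≈ 0.299

— Configuration A (φ=+55.3°):
Solar declination: sin δ = sin ε · sin λ_s = sin 12.90° × sin 262.1° = -0.22113, so δ = -12.775°.
cos H₀ = −tan(+55.3°) tan(-12.775°) = 0.3275, H₀ = 1.2372 rad.
Bracket: H₀ sin φ sin δ + cos φ cos δ sin H₀ = 1.2372×0.82214×-0.22113 + 0.56928×0.97524×0.94486 = -0.224923 + 0.524572 = 0.299649.
Q̄ = (S₀/π) × [bracket] = (1821/π) × 0.299649 = 173.69 W/m².
— Configuration B (φ=-4.3°):
Solar declination: sin δ = sin ε · sin λ_s = sin 12.90° × sin 227.6° = -0.16486, so δ = -9.489°.
cos H₀ = −tan(-4.3°) tan(-9.489°) = -0.0126, H₀ = 1.5834 rad.
Bracket: H₀ sin φ sin δ + cos φ cos δ sin H₀ = 1.5834×-0.07498×-0.16486 + 0.99719×0.98632×0.99992 = 0.019573 + 0.983470 = 1.003043.
Q̄ = (S₀/π) × [bracket] = (1821/π) × 1.003043 = 581.41 W/m².
Ratio Q̄_A / Q̄_B = 173.69 / 581.41 = 0.2987.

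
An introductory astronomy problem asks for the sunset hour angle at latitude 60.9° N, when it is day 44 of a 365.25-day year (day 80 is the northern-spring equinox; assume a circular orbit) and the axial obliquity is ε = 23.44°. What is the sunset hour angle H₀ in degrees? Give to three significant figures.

Solar longitude: λ_s = 360° × (44 − 80)/365.25 = -35.483°, i.e. -35.483° + 360° = 324.517°.
sin δ = sin 23.44° × sin 324.517° = -0.23090, so δ = -13.350°.
cos H₀ = −tan φ · tan δ = −tan(+60.9°) × tan(-13.350°) = 0.4264, so H₀ = 1.1303 rad = 64.76°.

H₀ = 64.8°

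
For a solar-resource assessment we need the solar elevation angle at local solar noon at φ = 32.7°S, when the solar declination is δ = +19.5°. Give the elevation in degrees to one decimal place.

37.8°

At local noon the hour angle is zero, so the zenith angle equals |φ − δ| = |-32.7° − (+19.500°)| = 52.200°.
Elevation = 90° − 52.200° = 37.8°.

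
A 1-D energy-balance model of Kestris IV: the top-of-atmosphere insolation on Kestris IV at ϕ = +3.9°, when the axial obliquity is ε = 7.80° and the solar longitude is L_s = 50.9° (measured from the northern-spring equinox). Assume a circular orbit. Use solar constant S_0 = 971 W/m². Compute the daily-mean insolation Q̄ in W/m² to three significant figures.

Solar declination: sin δ = sin ε · sin L_s = sin 7.80° × sin 50.9° = 0.10532, so δ = +6.046°.
cos h₀ = −tan(+3.9°) tan(+6.046°) = -0.0072, h₀ = 1.5780 rad.
Bracket: h₀ sin ϕ sin δ + cos ϕ cos δ sin h₀ = 1.5780×0.06802×0.10532 + 0.99768×0.99444×0.99997 = 0.011305 + 0.992103 = 1.003408.
Q̄ = (S_0/π) × [bracket] = (971/π) × 1.003408 = 310.1 W/m².

Q̄ ≈ 310 W/m²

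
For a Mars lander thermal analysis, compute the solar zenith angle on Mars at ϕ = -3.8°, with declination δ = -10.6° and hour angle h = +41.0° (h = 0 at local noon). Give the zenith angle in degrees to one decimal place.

cos θ_z = sin ϕ sin δ + cos ϕ cos δ cos h = 0.012191 + 0.740200 = 0.752391.
θ_z = arccos(0.752391) = 41.2°.

θ_z = 41.2°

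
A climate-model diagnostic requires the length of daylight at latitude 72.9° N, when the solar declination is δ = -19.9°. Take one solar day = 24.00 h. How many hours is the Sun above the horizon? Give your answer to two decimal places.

0.00 h

cos h₀ = −tan ϕ · tan δ = 1.1767 ≥ 1, so the Sun never rises (polar night) and h₀ = 0.
Daylight = 2h₀/(2π) × 24.00 h = (0.0000/π) × 24.00 = 0.00 h.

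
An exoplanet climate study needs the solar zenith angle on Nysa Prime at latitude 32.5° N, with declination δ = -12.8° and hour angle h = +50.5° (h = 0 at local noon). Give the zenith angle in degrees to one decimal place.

cos θ_z = sin φ sin δ + cos φ cos δ cos h = -0.119038 + 0.523131 = 0.404093.
θ_z = arccos(0.404093) = 66.2°.

θ_z = 66.2°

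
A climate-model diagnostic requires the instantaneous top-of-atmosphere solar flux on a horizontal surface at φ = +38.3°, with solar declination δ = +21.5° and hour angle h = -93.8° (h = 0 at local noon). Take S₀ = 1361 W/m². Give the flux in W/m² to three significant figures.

cos θ_z = sin φ sin δ + cos φ cos δ cos h = 0.227150 + -0.048391 = 0.178759.
Flux = S₀ · cos θ_z = 1361 × 0.178759 = 243.3 W/m².

243 W/m²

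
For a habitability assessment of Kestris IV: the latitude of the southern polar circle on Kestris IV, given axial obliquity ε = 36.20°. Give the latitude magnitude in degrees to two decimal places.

53.80°

The polar circle is the lowest latitude that experiences at least one full rotation of continuous darkness at the northern-summer solstice; it lies at |ϕ| = 90° − ε = 90° − 36.20° = 53.80°.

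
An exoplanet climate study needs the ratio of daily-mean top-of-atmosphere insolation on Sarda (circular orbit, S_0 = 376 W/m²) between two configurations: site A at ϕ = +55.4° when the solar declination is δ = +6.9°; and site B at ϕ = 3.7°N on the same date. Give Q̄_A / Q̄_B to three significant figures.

— Configuration A (ϕ=+55.4°):
cos h₀ = −tan(+55.4°) tan(+6.900°) = -0.1754, h₀ = 1.7471 rad.
Bracket: h₀ sin ϕ sin δ + cos ϕ cos δ sin h₀ = 1.7471×0.82314×0.12014 + 0.56784×0.99276×0.98449 = 0.172774 + 0.554985 = 0.727759.
Q̄ = (S_0/π) × [bracket] = (376/π) × 0.727759 = 87.101 W/m².
— Configuration B (ϕ=+3.7°):
cos h₀ = −tan(+3.7°) tan(+6.900°) = -0.0078, h₀ = 1.5786 rad.
Bracket: h₀ sin ϕ sin δ + cos ϕ cos δ sin h₀ = 1.5786×0.06453×0.12014 + 0.99792×0.99276×0.99997 = 0.012238 + 0.990665 = 1.002903.
Q̄ = (S_0/π) × [bracket] = (376/π) × 1.002903 = 120.03 W/m².
Ratio Q̄_A / Q̄_B = 87.101 / 120.03 = 0.7257.

Q̄_A / Q̄_B ≈ 0.726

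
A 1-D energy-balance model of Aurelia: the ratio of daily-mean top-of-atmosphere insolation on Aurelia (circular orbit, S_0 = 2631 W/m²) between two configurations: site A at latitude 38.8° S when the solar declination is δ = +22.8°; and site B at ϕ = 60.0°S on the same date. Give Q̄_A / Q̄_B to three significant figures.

Q̄_A / Q̄_B ≈ 6.06

— Configuration A (ϕ=-38.8°):
cos h₀ = −tan(-38.8°) tan(+22.800°) = 0.3380, h₀ = 1.2260 rad.
Bracket: h₀ sin ϕ sin δ + cos ϕ cos δ sin h₀ = 1.2260×-0.62660×0.38752 + 0.77934×0.92186×0.94115 = -0.297697 + 0.676162 = 0.378465.
Q̄ = (S_0/π) × [bracket] = (2631/π) × 0.378465 = 316.95 W/m².
— Configuration B (ϕ=-60.0°):
cos h₀ = −tan(-60.0°) tan(+22.800°) = 0.7281, h₀ = 0.7553 rad.
Bracket: h₀ sin ϕ sin δ + cos ϕ cos δ sin h₀ = 0.7553×-0.86603×0.38752 + 0.50000×0.92186×0.68548 = -0.253482 + 0.315958 = 0.062476.
Q̄ = (S_0/π) × [bracket] = (2631/π) × 0.062476 = 52.322 W/m².
Ratio Q̄_A / Q̄_B = 316.95 / 52.322 = 6.058.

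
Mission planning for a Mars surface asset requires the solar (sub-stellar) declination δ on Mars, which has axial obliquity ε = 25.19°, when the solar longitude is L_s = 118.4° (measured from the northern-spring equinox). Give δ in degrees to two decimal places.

sin δ = sin ε · sin L_s = sin 25.19° × sin 118.4° = 0.374397.
δ = arcsin(0.374397) = +21.99°.

δ = +21.99°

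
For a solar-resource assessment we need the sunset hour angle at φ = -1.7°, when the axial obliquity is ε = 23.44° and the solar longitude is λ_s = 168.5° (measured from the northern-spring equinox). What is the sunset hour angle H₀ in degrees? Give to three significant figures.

Solar declination: sin δ = sin ε · sin λ_s = sin 23.44° × sin 168.5° = 0.07931, so δ = +4.549°.
cos H₀ = −tan φ · tan δ = −tan(-1.7°) × tan(+4.549°) = 0.0024, so H₀ = 1.5684 rad = 89.86°.

H₀ = 89.9°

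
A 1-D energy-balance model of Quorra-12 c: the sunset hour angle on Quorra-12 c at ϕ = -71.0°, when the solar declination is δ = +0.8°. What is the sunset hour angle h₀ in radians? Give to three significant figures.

h₀ = 1.53 rad

cos h₀ = −tan ϕ · tan δ = −tan(-71.0°) × tan(+0.800°) = 0.0406, so h₀ = 1.5302 rad = 87.68°.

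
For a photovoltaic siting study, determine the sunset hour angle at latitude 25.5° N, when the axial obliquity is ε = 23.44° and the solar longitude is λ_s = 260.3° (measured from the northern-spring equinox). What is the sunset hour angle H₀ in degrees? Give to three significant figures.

H₀ = 78.3°

Solar declination: sin δ = sin ε · sin λ_s = sin 23.44° × sin 260.3° = -0.39210, so δ = -23.085°.
cos H₀ = −tan φ · tan δ = −tan(+25.5°) × tan(-23.085°) = 0.2033, so H₀ = 1.3661 rad = 78.27°.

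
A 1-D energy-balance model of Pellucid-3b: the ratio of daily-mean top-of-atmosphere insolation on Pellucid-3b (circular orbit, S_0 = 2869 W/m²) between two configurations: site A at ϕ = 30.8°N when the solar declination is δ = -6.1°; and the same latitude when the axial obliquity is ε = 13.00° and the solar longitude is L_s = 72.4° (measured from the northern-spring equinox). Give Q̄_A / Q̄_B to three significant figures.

— Configuration A (ϕ=+30.8°):
cos h₀ = −tan(+30.8°) tan(-6.100°) = 0.0637, h₀ = 1.5070 rad.
Bracket: h₀ sin ϕ sin δ + cos ϕ cos δ sin h₀ = 1.5070×0.51204×-0.10626 + 0.85896×0.99434×0.99797 = -0.081995 + 0.852364 = 0.770369.
Q̄ = (S_0/π) × [bracket] = (2869/π) × 0.770369 = 703.52 W/m².
— Configuration B (ϕ=+30.8°):
Solar declination: sin δ = sin ε · sin L_s = sin 13.00° × sin 72.4° = 0.21442, so δ = +12.382°.
cos h₀ = −tan(+30.8°) tan(+12.382°) = -0.1309, h₀ = 1.7020 rad.
Bracket: h₀ sin ϕ sin δ + cos ϕ cos δ sin h₀ = 1.7020×0.51204×0.21442 + 0.85896×0.97674×0.99140 = 0.186865 + 0.831765 = 1.018630.
Q̄ = (S_0/π) × [bracket] = (2869/π) × 1.018630 = 930.24 W/m².
Ratio Q̄_A / Q̄_B = 703.52 / 930.24 = 0.7563.

Q̄_A / Q̄_B ≈ 0.756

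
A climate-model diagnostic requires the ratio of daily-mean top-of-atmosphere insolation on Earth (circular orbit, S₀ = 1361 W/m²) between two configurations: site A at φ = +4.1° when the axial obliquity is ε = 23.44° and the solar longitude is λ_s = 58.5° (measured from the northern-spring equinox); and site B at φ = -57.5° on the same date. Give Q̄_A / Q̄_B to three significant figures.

— Configuration A (φ=+4.1°):
Solar declination: sin δ = sin ε · sin λ_s = sin 23.44° × sin 58.5° = 0.33917, so δ = +19.826°.
cos H₀ = −tan(+4.1°) tan(+19.826°) = -0.0258, H₀ = 1.5966 rad.
Bracket: H₀ sin φ sin δ + cos φ cos δ sin H₀ = 1.5966×0.07150×0.33917 + 0.99744×0.94072×0.99967 = 0.038719 + 0.938002 = 0.976721.
Q̄ = (S₀/π) × [bracket] = (1361/π) × 0.976721 = 423.13 W/m².
— Configuration B (φ=-57.5°):
cos H₀ = −tan(-57.5°) tan(+19.826°) = 0.5659, H₀ = 0.9692 rad.
Bracket: H₀ sin φ sin δ + cos φ cos δ sin H₀ = 0.9692×-0.84339×0.33917 + 0.53730×0.94072×0.82445 = -0.277242 + 0.416717 = 0.139475.
Q̄ = (S₀/π) × [bracket] = (1361/π) × 0.139475 = 60.423 W/m².
Ratio Q̄_A / Q̄_B = 423.13 / 60.423 = 7.003.

Q̄_A / Q̄_B ≈ 7.00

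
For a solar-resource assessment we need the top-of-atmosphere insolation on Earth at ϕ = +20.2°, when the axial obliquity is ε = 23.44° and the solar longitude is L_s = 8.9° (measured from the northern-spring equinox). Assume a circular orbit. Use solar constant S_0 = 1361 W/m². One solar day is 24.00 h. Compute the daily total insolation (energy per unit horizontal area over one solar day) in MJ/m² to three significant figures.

Solar declination: sin δ = sin ε · sin L_s = sin 23.44° × sin 8.9° = 0.06154, so δ = +3.528°.
cos h₀ = −tan(+20.2°) tan(+3.528°) = -0.0227, h₀ = 1.5935 rad.
Bracket: h₀ sin ϕ sin δ + cos ϕ cos δ sin h₀ = 1.5935×0.34530×0.06154 + 0.93849×0.99810×0.99974 = 0.033861 + 0.936463 = 0.970324.
Q̄ = (S_0/π) × [bracket] = (1361/π) × 0.970324 = 420.36 W/m².
Daily total = Q̄ × 24.00 h × 3600 s/h = 420.36 × 24.00 × 3600 / 10⁶ = 36.32 MJ/m².

36.3 MJ/m²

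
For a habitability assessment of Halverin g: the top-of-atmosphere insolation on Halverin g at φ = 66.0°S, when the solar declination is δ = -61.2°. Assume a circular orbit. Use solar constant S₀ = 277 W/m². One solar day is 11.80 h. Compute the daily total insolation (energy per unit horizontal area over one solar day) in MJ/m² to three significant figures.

9.42 MJ/m²

cos H₀ = −tan(-66.0°) tan(-61.200°) = -4.0855 ≤ −1 ⇒ polar day, H₀ = π.
Bracket: H₀ sin φ sin δ + cos φ cos δ sin H₀ = 3.1416×-0.91355×-0.87631 + 0.40674×0.48175×0.00000 = 2.515017 + 0.000000 = 2.515017.
Q̄ = (S₀/π) × [bracket] = (277/π) × 2.515017 = 221.75 W/m².
Daily total = Q̄ × 11.80 h × 3600 s/h = 221.75 × 11.80 × 3600 / 10⁶ = 9.420 MJ/m².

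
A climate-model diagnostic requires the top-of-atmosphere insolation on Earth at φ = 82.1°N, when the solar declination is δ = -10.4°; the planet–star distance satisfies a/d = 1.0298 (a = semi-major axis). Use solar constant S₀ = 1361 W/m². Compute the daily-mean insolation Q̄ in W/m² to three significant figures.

Q̄ ≈ 0.00 W/m²

cos H₀ = −tan(+82.1°) tan(-10.400°) = 1.3227 ≥ 1 ⇒ polar night, H₀ = 0 and Q̄ = 0.
Inverse-square distance factor (a/d)² = 1.0298² = 1.060488.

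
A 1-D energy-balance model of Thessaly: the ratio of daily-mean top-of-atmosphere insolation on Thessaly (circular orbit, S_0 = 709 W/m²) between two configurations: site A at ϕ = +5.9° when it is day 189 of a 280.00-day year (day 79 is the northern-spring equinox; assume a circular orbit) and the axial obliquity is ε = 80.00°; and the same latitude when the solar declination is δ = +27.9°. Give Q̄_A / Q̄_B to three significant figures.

— Configuration A (ϕ=+5.9°):
Solar longitude: L_s = 360° × (189 − 79)/280.00 = 141.429°.
sin δ = sin 80.00° × sin 141.429° = 0.61402, so δ = +37.881°.
cos h₀ = −tan(+5.9°) tan(+37.881°) = -0.0804, h₀ = 1.6513 rad.
Bracket: h₀ sin ϕ sin δ + cos ϕ cos δ sin h₀ = 1.6513×0.10279×0.61402 + 0.99470×0.78929×0.99676 = 0.104222 + 0.782563 = 0.886785.
Q̄ = (S_0/π) × [bracket] = (709/π) × 0.886785 = 200.13 W/m².
— Configuration B (ϕ=+5.9°):
cos h₀ = −tan(+5.9°) tan(+27.900°) = -0.0547, h₀ = 1.6255 rad.
Bracket: h₀ sin ϕ sin δ + cos ϕ cos δ sin h₀ = 1.6255×0.10279×0.46793 + 0.99470×0.88377×0.99850 = 0.078184 + 0.877767 = 0.955951.
Q̄ = (S_0/π) × [bracket] = (709/π) × 0.955951 = 215.74 W/m².
Ratio Q̄_A / Q̄_B = 200.13 / 215.74 = 0.9276.

Q̄_A / Q̄_B ≈ 0.928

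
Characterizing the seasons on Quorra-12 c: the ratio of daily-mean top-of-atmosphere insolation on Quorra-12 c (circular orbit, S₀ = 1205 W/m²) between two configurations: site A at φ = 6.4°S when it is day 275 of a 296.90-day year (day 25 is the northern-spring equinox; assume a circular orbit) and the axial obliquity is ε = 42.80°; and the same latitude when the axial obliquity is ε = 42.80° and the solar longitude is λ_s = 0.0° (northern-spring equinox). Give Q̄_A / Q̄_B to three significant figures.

— Configuration A (φ=-6.4°):
Solar longitude: λ_s = 360° × (275 − 25)/296.90 = 303.132°.
sin δ = sin 42.80° × sin 303.132° = -0.56897, so δ = -34.679°.
cos H₀ = −tan(-6.4°) tan(-34.679°) = -0.0776, H₀ = 1.6485 rad.
Bracket: H₀ sin φ sin δ + cos φ cos δ sin H₀ = 1.6485×-0.11147×-0.56897 + 0.99377×0.82236×0.99698 = 0.104553 + 0.814769 = 0.919322.
Q̄ = (S₀/π) × [bracket] = (1205/π) × 0.919322 = 352.62 W/m².
— Configuration B (φ=-6.4°):
Solar declination: sin δ = sin ε · sin λ_s = sin 42.80° × sin 0.0° = 0.00000, so δ = +0.000°.
cos H₀ = −tan(-6.4°) tan(+0.000°) = 0.0000, H₀ = 1.5708 rad.
Bracket: H₀ sin φ sin δ + cos φ cos δ sin H₀ = 1.5708×-0.11147×0.00000 + 0.99377×1.00000×1.00000 = -0.000000 + 0.993770 = 0.993770.
Q̄ = (S₀/π) × [bracket] = (1205/π) × 0.993770 = 381.17 W/m².
Ratio Q̄_A / Q̄_B = 352.62 / 381.17 = 0.9251.

Q̄_A / Q̄_B ≈ 0.925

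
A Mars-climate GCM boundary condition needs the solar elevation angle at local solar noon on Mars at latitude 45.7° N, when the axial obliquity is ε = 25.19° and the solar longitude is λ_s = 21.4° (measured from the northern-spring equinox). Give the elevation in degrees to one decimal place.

Solar declination: sin δ = sin ε · sin λ_s = sin 25.19° × sin 21.4° = 0.15530, so δ = +8.934°.
At local noon the hour angle is zero, so the zenith angle equals |φ − δ| = |+45.7° − (+8.934°)| = 36.766°.
Elevation = 90° − 36.766° = 53.2°.

53.2°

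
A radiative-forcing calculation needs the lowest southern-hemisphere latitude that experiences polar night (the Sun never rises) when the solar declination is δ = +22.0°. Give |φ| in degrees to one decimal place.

Polar night requires cos H₀ = −tan φ tan δ ≥ 1, i.e. tan φ tan δ ≤ −1.
The boundary is |tan φ| · |tan δ| = 1, so |φ| = 90° − |δ| = 90° − 22.0° = 68.0° in the southern hemisphere.

|φ| = 68.0°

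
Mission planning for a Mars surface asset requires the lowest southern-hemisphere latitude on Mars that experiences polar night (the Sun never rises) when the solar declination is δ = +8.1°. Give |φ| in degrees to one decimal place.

Polar night requires cos H₀ = −tan φ tan δ ≥ 1, i.e. tan φ tan δ ≤ −1.
The boundary is |tan φ| · |tan δ| = 1, so |φ| = 90° − |δ| = 90° − 8.1° = 81.9° in the southern hemisphere.

|φ| = 81.9°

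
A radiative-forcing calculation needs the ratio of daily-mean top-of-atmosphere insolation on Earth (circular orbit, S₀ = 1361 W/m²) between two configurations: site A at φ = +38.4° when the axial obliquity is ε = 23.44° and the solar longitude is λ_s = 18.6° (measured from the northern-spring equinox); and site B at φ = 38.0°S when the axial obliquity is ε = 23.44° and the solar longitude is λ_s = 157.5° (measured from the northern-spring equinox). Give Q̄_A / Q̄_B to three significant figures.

— Configuration A (φ=+38.4°):
Solar declination: sin δ = sin ε · sin λ_s = sin 23.44° × sin 18.6° = 0.12688, so δ = +7.289°.
cos H₀ = −tan(+38.4°) tan(+7.289°) = -0.1014, H₀ = 1.6724 rad.
Bracket: H₀ sin φ sin δ + cos φ cos δ sin H₀ = 1.6724×0.62115×0.12688 + 0.78369×0.99192×0.99485 = 0.131804 + 0.773354 = 0.905158.
Q̄ = (S₀/π) × [bracket] = (1361/π) × 0.905158 = 392.13 W/m².
— Configuration B (φ=-38.0°):
Solar declination: sin δ = sin ε · sin λ_s = sin 23.44° × sin 157.5° = 0.15223, so δ = +8.756°.
cos H₀ = −tan(-38.0°) tan(+8.756°) = 0.1203, H₀ = 1.4502 rad.
Bracket: H₀ sin φ sin δ + cos φ cos δ sin H₀ = 1.4502×-0.61566×0.15223 + 0.78801×0.98835×0.99273 = -0.135916 + 0.773168 = 0.637252.
Q̄ = (S₀/π) × [bracket] = (1361/π) × 0.637252 = 276.07 W/m².
Ratio Q̄_A / Q̄_B = 392.13 / 276.07 = 1.420.

Q̄_A / Q̄_B ≈ 1.42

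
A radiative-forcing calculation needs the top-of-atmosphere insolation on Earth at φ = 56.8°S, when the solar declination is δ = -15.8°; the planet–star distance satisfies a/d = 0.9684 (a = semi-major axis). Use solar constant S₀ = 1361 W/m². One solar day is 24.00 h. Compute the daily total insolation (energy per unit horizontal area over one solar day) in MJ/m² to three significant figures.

32.8 MJ/m²

cos H₀ = −tan(-56.8°) tan(-15.800°) = -0.4324, H₀ = 2.0180 rad.
Bracket: H₀ sin φ sin δ + cos φ cos δ sin H₀ = 2.0180×-0.83676×-0.27228 + 0.54756×0.96222×0.90167 = 0.459767 + 0.475066 = 0.934833.
Inverse-square distance factor (a/d)² = 0.9684² = 0.937799.
Q̄ = (S₀/π) × 0.937799 × [bracket] = (1361/π) × 0.937799 × 0.934833 = 379.80 W/m².
Daily total = Q̄ × 24.00 h × 3600 s/h = 379.80 × 24.00 × 3600 / 10⁶ = 32.81 MJ/m².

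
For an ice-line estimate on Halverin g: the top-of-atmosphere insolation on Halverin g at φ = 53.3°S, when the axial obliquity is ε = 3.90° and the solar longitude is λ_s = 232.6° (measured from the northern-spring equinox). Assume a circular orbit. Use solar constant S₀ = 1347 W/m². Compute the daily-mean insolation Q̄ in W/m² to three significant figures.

Q̄ ≈ 286 W/m²

Solar declination: sin δ = sin ε · sin λ_s = sin 3.90° × sin 232.6° = -0.05403, so δ = -3.097°.
cos H₀ = −tan(-53.3°) tan(-3.097°) = -0.0726, H₀ = 1.6435 rad.
Bracket: H₀ sin φ sin δ + cos φ cos δ sin H₀ = 1.6435×-0.80178×-0.05403 + 0.59763×0.99854×0.99736 = 0.071197 + 0.595182 = 0.666379.
Q̄ = (S₀/π) × [bracket] = (1347/π) × 0.666379 = 285.7 W/m².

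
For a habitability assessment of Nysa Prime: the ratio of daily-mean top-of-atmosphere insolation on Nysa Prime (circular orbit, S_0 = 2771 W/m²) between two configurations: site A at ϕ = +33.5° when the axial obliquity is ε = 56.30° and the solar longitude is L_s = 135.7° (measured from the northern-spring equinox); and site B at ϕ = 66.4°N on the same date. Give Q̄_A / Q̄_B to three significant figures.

Q̄_A / Q̄_B ≈ 0.753

— Configuration A (ϕ=+33.5°):
Solar declination: sin δ = sin ε · sin L_s = sin 56.30° × sin 135.7° = 0.58105, so δ = +35.524°.
cos h₀ = −tan(+33.5°) tan(+35.524°) = -0.4725, h₀ = 2.0630 rad.
Bracket: h₀ sin ϕ sin δ + cos ϕ cos δ sin h₀ = 2.0630×0.55194×0.58105 + 0.83389×0.81387×0.88131 = 0.661614 + 0.598126 = 1.259740.
Q̄ = (S_0/π) × [bracket] = (2771/π) × 1.259740 = 1111.1 W/m².
— Configuration B (ϕ=+66.4°):
cos h₀ = −tan(+66.4°) tan(+35.524°) = -1.6341 ≤ −1 ⇒ polar day, h₀ = π.
Bracket: h₀ sin ϕ sin δ + cos ϕ cos δ sin h₀ = 3.1416×0.91636×0.58105 + 0.40035×0.81387×0.00000 = 1.672748 + 0.000000 = 1.672748.
Q̄ = (S_0/π) × [bracket] = (2771/π) × 1.672748 = 1475.4 W/m².
Ratio Q̄_A / Q̄_B = 1111.1 / 1475.4 = 0.7531.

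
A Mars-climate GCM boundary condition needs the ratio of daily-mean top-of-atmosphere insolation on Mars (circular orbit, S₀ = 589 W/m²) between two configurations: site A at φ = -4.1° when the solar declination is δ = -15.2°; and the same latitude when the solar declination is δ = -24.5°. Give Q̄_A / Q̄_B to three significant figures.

Q̄_A / Q̄_B ≈ 1.04

— Configuration A (φ=-4.1°):
cos H₀ = −tan(-4.1°) tan(-15.200°) = -0.0195, H₀ = 1.5903 rad.
Bracket: H₀ sin φ sin δ + cos φ cos δ sin H₀ = 1.5903×-0.07150×-0.26219 + 0.99744×0.96502×0.99981 = 0.029813 + 0.962367 = 0.992180.
Q̄ = (S₀/π) × [bracket] = (589/π) × 0.992180 = 186.02 W/m².
— Configuration B (φ=-4.1°):
cos H₀ = −tan(-4.1°) tan(-24.500°) = -0.0327, H₀ = 1.6035 rad.
Bracket: H₀ sin φ sin δ + cos φ cos δ sin H₀ = 1.6035×-0.07150×-0.41469 + 0.99744×0.90996×0.99947 = 0.047544 + 0.907149 = 0.954693.
Q̄ = (S₀/π) × [bracket] = (589/π) × 0.954693 = 178.99 W/m².
Ratio Q̄_A / Q̄_B = 186.02 / 178.99 = 1.039.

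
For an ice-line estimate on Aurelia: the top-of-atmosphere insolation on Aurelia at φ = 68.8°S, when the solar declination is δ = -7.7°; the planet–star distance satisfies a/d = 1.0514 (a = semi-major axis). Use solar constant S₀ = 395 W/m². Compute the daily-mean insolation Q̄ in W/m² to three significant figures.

Q̄ ≈ 80.1 W/m²

cos H₀ = −tan(-68.8°) tan(-7.700°) = -0.3486, H₀ = 1.9269 rad.
Bracket: H₀ sin φ sin δ + cos φ cos δ sin H₀ = 1.9269×-0.93232×-0.13399 + 0.36162×0.99098×0.93728 = 0.240711 + 0.335882 = 0.576593.
Inverse-square distance factor (a/d)² = 1.0514² = 1.105442.
Q̄ = (S₀/π) × 1.105442 × [bracket] = (395/π) × 1.105442 × 0.576593 = 80.14 W/m².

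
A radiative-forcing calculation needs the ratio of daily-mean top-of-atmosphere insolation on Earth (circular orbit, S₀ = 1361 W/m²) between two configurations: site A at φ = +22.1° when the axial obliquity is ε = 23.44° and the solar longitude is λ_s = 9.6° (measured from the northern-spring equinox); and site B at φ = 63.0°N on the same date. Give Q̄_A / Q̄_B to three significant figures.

— Configuration A (φ=+22.1°):
Solar declination: sin δ = sin ε · sin λ_s = sin 23.44° × sin 9.6° = 0.06634, so δ = +3.804°.
cos H₀ = −tan(+22.1°) tan(+3.804°) = -0.0270, H₀ = 1.5978 rad.
Bracket: H₀ sin φ sin δ + cos φ cos δ sin H₀ = 1.5978×0.37622×0.06634 + 0.92653×0.99780×0.99964 = 0.039879 + 0.924159 = 0.964038.
Q̄ = (S₀/π) × [bracket] = (1361/π) × 0.964038 = 417.64 W/m².
— Configuration B (φ=+63.0°):
cos H₀ = −tan(+63.0°) tan(+3.804°) = -0.1305, H₀ = 1.7017 rad.
Bracket: H₀ sin φ sin δ + cos φ cos δ sin H₀ = 1.7017×0.89101×0.06634 + 0.45399×0.99780×0.99145 = 0.100587 + 0.449118 = 0.549705.
Q̄ = (S₀/π) × [bracket] = (1361/π) × 0.549705 = 238.14 W/m².
Ratio Q̄_A / Q̄_B = 417.64 / 238.14 = 1.754.

Q̄_A / Q̄_B ≈ 1.75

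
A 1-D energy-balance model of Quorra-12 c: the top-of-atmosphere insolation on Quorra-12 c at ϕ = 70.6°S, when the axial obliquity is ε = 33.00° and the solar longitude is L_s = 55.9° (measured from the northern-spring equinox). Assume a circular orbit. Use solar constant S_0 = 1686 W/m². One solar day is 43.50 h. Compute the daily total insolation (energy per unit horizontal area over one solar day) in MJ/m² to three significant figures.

Solar declination: sin δ = sin ε · sin L_s = sin 33.00° × sin 55.9° = 0.45099, so δ = +26.807°.
cos h₀ = −tan(-70.6°) tan(+26.807°) = 1.4349 ≥ 1 ⇒ polar night, h₀ = 0 and Q̄ = 0.
Daily total = Q̄ × 43.50 h × 3600 s/h = 0.00 MJ/m².

0.00 MJ/m²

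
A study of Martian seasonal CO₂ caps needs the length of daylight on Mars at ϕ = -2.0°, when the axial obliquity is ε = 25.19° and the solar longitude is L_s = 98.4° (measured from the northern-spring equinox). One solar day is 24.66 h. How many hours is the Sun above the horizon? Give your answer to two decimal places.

12.20 h

Solar declination: sin δ = sin ε · sin L_s = sin 25.19° × sin 98.4° = 0.42106, so δ = +24.901°.
cos h₀ = −tan ϕ · tan δ = −tan(-2.0°) × tan(+24.901°) = 0.0162, so h₀ = 1.5546 rad = 89.07°.
Daylight = 2h₀/(2π) × 24.66 h = (1.5546/π) × 24.66 = 12.20 h.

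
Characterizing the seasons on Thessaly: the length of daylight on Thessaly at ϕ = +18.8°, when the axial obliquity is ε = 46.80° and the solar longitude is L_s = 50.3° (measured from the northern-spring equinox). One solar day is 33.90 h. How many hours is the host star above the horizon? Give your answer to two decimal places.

Solar declination: sin δ = sin ε · sin L_s = sin 46.80° × sin 50.3° = 0.56087, so δ = +34.116°.
cos h₀ = −tan ϕ · tan δ = −tan(+18.8°) × tan(+34.116°) = -0.2306, so h₀ = 1.8035 rad = 103.33°.
Daylight = 2h₀/(2π) × 33.90 h = (1.8035/π) × 33.90 = 19.46 h.

19.46 h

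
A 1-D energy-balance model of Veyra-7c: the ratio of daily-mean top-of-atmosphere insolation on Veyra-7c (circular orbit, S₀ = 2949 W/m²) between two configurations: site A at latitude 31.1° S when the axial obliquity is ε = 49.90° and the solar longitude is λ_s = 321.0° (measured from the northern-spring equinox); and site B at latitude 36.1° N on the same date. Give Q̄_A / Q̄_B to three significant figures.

— Configuration A (φ=-31.1°):
Solar declination: sin δ = sin ε · sin λ_s = sin 49.90° × sin 321.0° = -0.48138, so δ = -28.776°.
cos H₀ = −tan(-31.1°) tan(-28.776°) = -0.3313, H₀ = 1.9085 rad.
Bracket: H₀ sin φ sin δ + cos φ cos δ sin H₀ = 1.9085×-0.51653×-0.48138 + 0.85627×0.87651×0.94353 = 0.474543 + 0.708147 = 1.182690.
Q̄ = (S₀/π) × [bracket] = (2949/π) × 1.182690 = 1110.2 W/m².
— Configuration B (φ=+36.1°):
cos H₀ = −tan(+36.1°) tan(-28.776°) = 0.4005, H₀ = 1.1588 rad.
Bracket: H₀ sin φ sin δ + cos φ cos δ sin H₀ = 1.1588×0.58920×-0.48138 + 0.80799×0.87651×0.91630 = -0.328669 + 0.648934 = 0.320265.
Q̄ = (S₀/π) × [bracket] = (2949/π) × 0.320265 = 300.63 W/m².
Ratio Q̄_A / Q̄_B = 1110.2 / 300.63 = 3.693.

Q̄_A / Q̄_B ≈ 3.69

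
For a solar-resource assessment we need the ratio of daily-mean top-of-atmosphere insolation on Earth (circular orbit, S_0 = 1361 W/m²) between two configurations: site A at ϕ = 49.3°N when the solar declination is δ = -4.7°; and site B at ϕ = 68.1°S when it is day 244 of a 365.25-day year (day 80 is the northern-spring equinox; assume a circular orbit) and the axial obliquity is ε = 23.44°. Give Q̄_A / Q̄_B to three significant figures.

— Configuration A (ϕ=+49.3°):
cos h₀ = −tan(+49.3°) tan(-4.700°) = 0.0956, h₀ = 1.4751 rad.
Bracket: h₀ sin ϕ sin δ + cos ϕ cos δ sin h₀ = 1.4751×0.75813×-0.08194 + 0.65210×0.99664×0.99542 = -0.091635 + 0.646932 = 0.555297.
Q̄ = (S_0/π) × [bracket] = (1361/π) × 0.555297 = 240.57 W/m².
— Configuration B (ϕ=-68.1°):
Solar longitude: L_s = 360° × (244 − 80)/365.25 = 161.643°.
sin δ = sin 23.44° × sin 161.643° = 0.12528, so δ = +7.197°.
cos h₀ = −tan(-68.1°) tan(+7.197°) = 0.3141, h₀ = 1.2513 rad.
Bracket: h₀ sin ϕ sin δ + cos ϕ cos δ sin h₀ = 1.2513×-0.92784×0.12528 + 0.37299×0.99212×0.94938 = -0.145451 + 0.351319 = 0.205868.
Q̄ = (S_0/π) × [bracket] = (1361/π) × 0.205868 = 89.186 W/m².
Ratio Q̄_A / Q̄_B = 240.57 / 89.186 = 2.697.

Q̄_A / Q̄_B ≈ 2.70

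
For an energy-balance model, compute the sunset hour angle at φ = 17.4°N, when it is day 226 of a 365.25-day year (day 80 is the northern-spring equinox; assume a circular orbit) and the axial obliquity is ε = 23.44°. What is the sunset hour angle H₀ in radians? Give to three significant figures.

Solar longitude: λ_s = 360° × (226 − 80)/365.25 = 143.901°.
sin δ = sin 23.44° × sin 143.901° = 0.23437, so δ = +13.554°.
cos H₀ = −tan φ · tan δ = −tan(+17.4°) × tan(+13.554°) = -0.0756, so H₀ = 1.6464 rad = 94.33°.

H₀ = 1.65 rad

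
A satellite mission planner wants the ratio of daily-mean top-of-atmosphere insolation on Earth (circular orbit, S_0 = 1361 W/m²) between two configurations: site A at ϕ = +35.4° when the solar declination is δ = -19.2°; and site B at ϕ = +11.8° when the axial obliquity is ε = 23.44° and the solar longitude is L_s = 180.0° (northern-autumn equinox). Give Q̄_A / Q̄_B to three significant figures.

— Configuration A (ϕ=+35.4°):
cos h₀ = −tan(+35.4°) tan(-19.200°) = 0.2475, h₀ = 1.3207 rad.
Bracket: h₀ sin ϕ sin δ + cos ϕ cos δ sin h₀ = 1.3207×0.57928×-0.32887 + 0.81513×0.94438×0.96889 = -0.251604 + 0.745844 = 0.494240.
Q̄ = (S_0/π) × [bracket] = (1361/π) × 0.494240 = 214.11 W/m².
— Configuration B (ϕ=+11.8°):
Solar declination: sin δ = sin ε · sin L_s = sin 23.44° × sin 180.0° = 0.00000, so δ = +0.000°.
cos h₀ = −tan(+11.8°) tan(+0.000°) = -0.0000, h₀ = 1.5708 rad.
Bracket: h₀ sin ϕ sin δ + cos ϕ cos δ sin h₀ = 1.5708×0.20450×0.00000 + 0.97887×1.00000×1.00000 = 0.000000 + 0.978870 = 0.978870.
Q̄ = (S_0/π) × [bracket] = (1361/π) × 0.978870 = 424.07 W/m².
Ratio Q̄_A / Q̄_B = 214.11 / 424.07 = 0.5049.

Q̄_A / Q̄_B ≈ 0.505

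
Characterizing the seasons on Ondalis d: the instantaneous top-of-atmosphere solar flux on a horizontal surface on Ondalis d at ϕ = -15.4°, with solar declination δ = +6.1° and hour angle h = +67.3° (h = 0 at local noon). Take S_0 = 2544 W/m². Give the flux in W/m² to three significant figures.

869 W/m²

cos θ_z = sin ϕ sin δ + cos ϕ cos δ cos h = -0.028219 + 0.369944 = 0.341725.
Flux = S_0 · cos θ_z = 2544 × 0.341725 = 869.3 W/m².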